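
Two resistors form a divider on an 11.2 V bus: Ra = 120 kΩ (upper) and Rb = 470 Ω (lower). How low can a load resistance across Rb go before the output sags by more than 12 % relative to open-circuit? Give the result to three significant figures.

R_L(min) ≈ 3.43 kΩ

Output resistance R_th = Ra‖Rb = (120000 × 470)/120500 = 468.2 Ω.
The fractional drop is R_th/(R_th + R_L); requiring this ≤ 0.120 gives R_L ≥ R_th(1/0.120 − 1) = 468.2 × 7.333 = 3.43 kΩ.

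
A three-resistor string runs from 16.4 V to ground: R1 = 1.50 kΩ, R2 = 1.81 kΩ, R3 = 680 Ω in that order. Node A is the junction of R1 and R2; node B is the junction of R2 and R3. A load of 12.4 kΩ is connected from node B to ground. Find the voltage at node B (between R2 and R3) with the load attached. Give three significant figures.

V ≈ 2.67 V

At node B, R3 is in parallel with the load: R3‖R_L = 644.6 Ω.
Below node A the resistance is R2 + (R3‖R_L) = 2455 Ω, so V_A = 16.4 × 2455/3955 = 10.18 V.
Then V_B = V_A × (R3‖R_L)/(R2 + R3‖R_L) = 10.18 × 644.6/2455 = 2.67 V.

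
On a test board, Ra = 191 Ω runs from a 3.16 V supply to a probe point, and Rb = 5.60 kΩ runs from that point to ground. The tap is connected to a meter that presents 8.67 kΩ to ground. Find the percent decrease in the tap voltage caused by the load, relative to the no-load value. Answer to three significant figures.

2.09 %

The divider's output (Thévenin) resistance is Ra‖Rb = 184.7 Ω.
Fractional drop under load = R_th/(R_th + R_L) = 184.7 / (184.7 + 8670) = 0.02086.
So the output falls by 2.09 %.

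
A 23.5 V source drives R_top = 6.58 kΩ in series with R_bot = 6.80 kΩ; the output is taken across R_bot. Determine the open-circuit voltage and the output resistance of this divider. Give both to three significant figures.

V_th = 11.9 V, R_th = 3.34 kΩ

V_th is the open-circuit tap voltage: 23.5 × 6.80/(6.58 + 6.80) = 11.9 V.
With the supply zeroed, R_top and R_bot appear in parallel from the tap: R_th = R_top‖R_bot = (6.58 × 6.80)/13.38 = 3.34 kΩ.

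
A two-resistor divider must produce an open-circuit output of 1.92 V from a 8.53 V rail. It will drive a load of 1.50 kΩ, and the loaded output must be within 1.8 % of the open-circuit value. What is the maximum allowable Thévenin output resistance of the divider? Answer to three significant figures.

R_th ≤ 27.5 Ω

Loading drop = R_th/(R_th + R_L) ≤ 0.0180, so R_th ≤ R_L · ε/(1−ε) = 1.50 kΩ × 0.0180/0.9820 = 27.5 Ω.
(Any R1, R2 with R2/(R1+R2) = 0.225 and R1‖R2 ≤ 27.5 Ω will meet the spec.)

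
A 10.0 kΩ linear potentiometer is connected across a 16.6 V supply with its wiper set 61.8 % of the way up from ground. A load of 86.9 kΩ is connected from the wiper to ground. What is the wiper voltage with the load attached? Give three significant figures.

The wiper splits the pot into (1−α)R = 3.820 kΩ above and αR = 6.180 kΩ below.
Lower section ‖ load = 5.770 kΩ.
V_wiper = 16.6 × 5.770/(3.820 + 5.770) = 9.99 V.

V ≈ 9.99 V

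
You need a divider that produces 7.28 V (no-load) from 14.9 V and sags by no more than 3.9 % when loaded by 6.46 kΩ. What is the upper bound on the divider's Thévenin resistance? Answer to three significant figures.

Loading drop = R_th/(R_th + R_L) ≤ 0.0390, so R_th ≤ R_L · ε/(1−ε) = 6.46 kΩ × 0.0390/0.9610 = 262 Ω.

R_th ≤ 262 Ω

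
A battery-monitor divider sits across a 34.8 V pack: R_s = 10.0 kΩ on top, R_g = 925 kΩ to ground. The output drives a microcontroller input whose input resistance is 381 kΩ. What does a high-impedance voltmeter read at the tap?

The load sits in parallel with R_g: R_g‖R_L = (925 × 381) / (925 + 381) = 269.9 kΩ.
V_out = 34.8 × 269.9 / (10.0 + 269.9) = 34.8 × 269.9/279.9 = 33.6 V.

V_out ≈ 33.6 V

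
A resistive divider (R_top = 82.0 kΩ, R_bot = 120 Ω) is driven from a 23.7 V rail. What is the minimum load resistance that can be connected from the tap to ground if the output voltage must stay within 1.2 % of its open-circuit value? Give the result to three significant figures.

Output resistance R_th = R_top‖R_bot = (82000 × 120)/82120 = 119.8 Ω.
The fractional drop is R_th/(R_th + R_L); requiring this ≤ 0.0120 gives R_L ≥ R_th(1/0.0120 − 1) = 119.8 × 82.33 = 9.87 kΩ.

R_L(min) ≈ 9.87 kΩ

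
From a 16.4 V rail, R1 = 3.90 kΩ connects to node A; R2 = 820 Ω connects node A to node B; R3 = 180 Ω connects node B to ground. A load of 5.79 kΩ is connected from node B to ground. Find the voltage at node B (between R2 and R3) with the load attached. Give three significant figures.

V ≈ 0.585 V

At node B, R3 is in parallel with the load: R3‖R_L = 174.6 Ω.
Below node A the resistance is R2 + (R3‖R_L) = 994.6 Ω, so V_A = 16.4 × 994.6/4895 = 3.332 V.
Then V_B = V_A × (R3‖R_L)/(R2 + R3‖R_L) = 3.332 × 174.6/994.6 = 0.585 V.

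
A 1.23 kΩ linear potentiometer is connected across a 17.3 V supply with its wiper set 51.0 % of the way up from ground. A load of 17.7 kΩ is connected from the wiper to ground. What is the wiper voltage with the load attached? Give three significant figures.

V ≈ 8.67 V

The wiper splits the pot into (1−α)R = 602.7 Ω above and αR = 627.3 Ω below.
Lower section ‖ load = 605.8 Ω.
V_wiper = 17.3 × 605.8/(602.7 + 605.8) = 8.67 V.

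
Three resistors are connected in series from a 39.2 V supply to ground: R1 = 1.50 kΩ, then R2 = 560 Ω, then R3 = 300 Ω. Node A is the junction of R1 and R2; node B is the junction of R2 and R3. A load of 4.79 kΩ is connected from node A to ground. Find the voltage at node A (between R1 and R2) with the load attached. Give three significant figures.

Below node A the series string R2+R3 = 860.0 Ω sits in parallel with the 4790 Ω load: 729.1 Ω.
V_A = 39.2 × 729.1/(1500 + 729.1) = 12.8 V.

V ≈ 12.8 V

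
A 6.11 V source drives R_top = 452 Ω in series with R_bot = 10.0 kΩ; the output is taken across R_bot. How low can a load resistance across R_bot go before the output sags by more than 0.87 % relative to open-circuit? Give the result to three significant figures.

Output resistance R_th = R_top‖R_bot = (452 × 10000)/10450 = 432.5 Ω.
The fractional drop is R_th/(R_th + R_L); requiring this ≤ 0.00870 gives R_L ≥ R_th(1/0.00870 − 1) = 432.5 × 113.9 = 49.3 kΩ.

R_L(min) ≈ 49.3 kΩ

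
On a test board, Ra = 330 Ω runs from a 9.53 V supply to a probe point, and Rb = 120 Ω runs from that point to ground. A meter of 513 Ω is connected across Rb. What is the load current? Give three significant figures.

I_L ≈ 4.23 mA

Rb‖R_L = 97.25 Ω; V_out = 9.53 × 97.25/427.3 = 2.169 V.
I_L = V_out / R_L = 2.169 / 513 Ω = 4.23 mA.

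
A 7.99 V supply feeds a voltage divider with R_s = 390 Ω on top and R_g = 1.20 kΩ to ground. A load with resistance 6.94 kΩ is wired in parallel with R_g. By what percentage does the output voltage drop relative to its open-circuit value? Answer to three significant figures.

4.07 %

The divider's output (Thévenin) resistance is R_s‖R_g = 294.3 Ω.
Fractional drop under load = R_th/(R_th + R_L) = 294.3 / (294.3 + 6940) = 0.04069.
So the output falls by 4.07 %.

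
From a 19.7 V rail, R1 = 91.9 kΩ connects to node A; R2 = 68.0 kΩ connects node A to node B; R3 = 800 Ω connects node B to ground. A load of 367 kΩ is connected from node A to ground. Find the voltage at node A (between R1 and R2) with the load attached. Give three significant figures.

Below node A the series string R2+R3 = 68800 Ω sits in parallel with the 367000 Ω load: 57940 Ω.
V_A = 19.7 × 57940/(91900 + 57940) = 7.62 V.

V ≈ 7.62 V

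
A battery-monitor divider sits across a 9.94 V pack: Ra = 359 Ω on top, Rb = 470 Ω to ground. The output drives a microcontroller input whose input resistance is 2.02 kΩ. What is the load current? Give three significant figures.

I_L ≈ 2.53 mA

Rb‖R_L = 381.3 Ω; V_out = 9.94 × 381.3/740.3 = 5.120 V.
I_L = V_out / R_L = 5.120 / 2.02 kΩ = 2.53 mA.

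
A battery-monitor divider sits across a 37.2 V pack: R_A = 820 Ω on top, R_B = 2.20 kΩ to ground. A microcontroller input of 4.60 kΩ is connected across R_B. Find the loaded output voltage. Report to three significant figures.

V_out ≈ 24.0 V

The load sits in parallel with R_B: R_B‖R_L = (2200 × 4600) / (2200 + 4600) = 1488 Ω.
V_out = 37.2 × 1488 / (820 + 1488) = 37.2 × 1488/2308 = 24.0 V.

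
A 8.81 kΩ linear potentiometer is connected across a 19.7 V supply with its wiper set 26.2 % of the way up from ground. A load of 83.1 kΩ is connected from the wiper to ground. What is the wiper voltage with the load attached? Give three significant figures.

V ≈ 5.06 V

The wiper splits the pot into (1−α)R = 6.502 kΩ above and αR = 2.308 kΩ below.
Lower section ‖ load = 2.246 kΩ.
V_wiper = 19.7 × 2.246/(6.502 + 2.246) = 5.06 V.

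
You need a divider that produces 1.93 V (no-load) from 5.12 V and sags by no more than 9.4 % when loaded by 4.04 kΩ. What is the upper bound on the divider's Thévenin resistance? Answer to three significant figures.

R_th ≤ 419 Ω

Loading drop = R_th/(R_th + R_L) ≤ 0.0940, so R_th ≤ R_L · ε/(1−ε) = 4.04 kΩ × 0.0940/0.9060 = 419 Ω.
(Any R1, R2 with R2/(R1+R2) = 0.377 and R1‖R2 ≤ 419 Ω will meet the spec.)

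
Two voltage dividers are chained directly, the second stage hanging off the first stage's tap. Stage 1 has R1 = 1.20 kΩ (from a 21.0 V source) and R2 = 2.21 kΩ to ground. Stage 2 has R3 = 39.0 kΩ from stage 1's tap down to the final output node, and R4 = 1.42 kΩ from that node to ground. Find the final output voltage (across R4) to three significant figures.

Stage 2 presents R3+R4 = 40.42 kΩ as a load on stage 1's tap.
Stage 1's lower leg becomes R2‖(R3+R4) = 2.095 kΩ, so V_mid = 21.0 × 2.095/3.295 = 13.35 V.
Stage 2 is itself unloaded: V_out = V_mid × R4/(R3+R4) = 13.35 × 1.42/40.42 = 0.469 V.

V_out ≈ 0.469 V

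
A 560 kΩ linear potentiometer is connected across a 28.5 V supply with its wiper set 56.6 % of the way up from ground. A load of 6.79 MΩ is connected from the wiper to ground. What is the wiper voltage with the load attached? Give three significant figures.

V ≈ 15.8 V

The wiper splits the pot into (1−α)R = 243.0 kΩ above and αR = 317.0 kΩ below.
Lower section ‖ load = 302.8 kΩ.
V_wiper = 28.5 × 302.8/(243.0 + 302.8) = 15.8 V.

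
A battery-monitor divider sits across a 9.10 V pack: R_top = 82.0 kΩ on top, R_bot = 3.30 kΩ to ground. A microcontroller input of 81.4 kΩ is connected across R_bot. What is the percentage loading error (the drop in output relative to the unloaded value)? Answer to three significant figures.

The divider's output (Thévenin) resistance is R_top‖R_bot = 3.172 kΩ.
Fractional drop under load = R_th/(R_th + R_L) = 3.172 / (3.172 + 81.4) = 0.03751.
So the output falls by 3.75 %.

3.75 %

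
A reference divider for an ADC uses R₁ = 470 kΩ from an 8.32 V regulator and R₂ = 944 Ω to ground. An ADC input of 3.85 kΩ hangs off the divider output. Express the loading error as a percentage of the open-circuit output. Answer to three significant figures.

The divider's output (Thévenin) resistance is R₁‖R₂ = 942.1 Ω.
Fractional drop under load = R_th/(R_th + R_L) = 942.1 / (942.1 + 3850) = 0.1966.
So the output falls by 19.7 %.

19.7 %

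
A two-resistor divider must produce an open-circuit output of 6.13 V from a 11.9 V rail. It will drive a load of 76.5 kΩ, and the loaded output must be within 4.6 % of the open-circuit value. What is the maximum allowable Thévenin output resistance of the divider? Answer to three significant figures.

Loading drop = R_th/(R_th + R_L) ≤ 0.0460, so R_th ≤ R_L · ε/(1−ε) = 76.5 kΩ × 0.0460/0.9540 = 3.69 kΩ.

R_th ≤ 3.69 kΩ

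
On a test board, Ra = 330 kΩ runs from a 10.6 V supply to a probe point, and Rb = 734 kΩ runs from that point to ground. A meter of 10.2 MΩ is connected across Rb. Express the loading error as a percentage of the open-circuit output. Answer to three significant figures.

2.18 %

The divider's output (Thévenin) resistance is Ra‖Rb = 227.7 kΩ.
Fractional drop under load = R_th/(R_th + R_L) = 227.7 / (227.7 + 10200) = 0.02183.
So the output falls by 2.18 %.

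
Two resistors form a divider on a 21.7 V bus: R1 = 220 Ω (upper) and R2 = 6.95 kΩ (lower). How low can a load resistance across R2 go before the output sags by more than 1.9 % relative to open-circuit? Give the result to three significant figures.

Output resistance R_th = R1‖R2 = (220 × 6950)/7170 = 213.2 Ω.
The fractional drop is R_th/(R_th + R_L); requiring this ≤ 0.0190 gives R_L ≥ R_th(1/0.0190 − 1) = 213.2 × 51.63 = 11.0 kΩ.

R_L(min) ≈ 11.0 kΩ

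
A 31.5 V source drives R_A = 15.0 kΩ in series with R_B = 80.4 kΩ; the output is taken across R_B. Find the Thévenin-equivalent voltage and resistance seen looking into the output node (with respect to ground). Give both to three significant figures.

V_th = 26.5 V, R_th = 12.6 kΩ

V_th is the open-circuit tap voltage: 31.5 × 80.4/(15.0 + 80.4) = 26.5 V.
With the supply zeroed, R_A and R_B appear in parallel from the tap: R_th = R_A‖R_B = (15.0 × 80.4)/95.40 = 12.6 kΩ.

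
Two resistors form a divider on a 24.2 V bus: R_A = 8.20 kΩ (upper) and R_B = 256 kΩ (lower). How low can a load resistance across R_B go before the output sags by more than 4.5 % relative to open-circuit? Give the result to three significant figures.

R_L(min) ≈ 169 kΩ

Output resistance R_th = R_A‖R_B = (8.20 × 256)/264.2 = 7.945 kΩ.
The fractional drop is R_th/(R_th + R_L); requiring this ≤ 0.0450 gives R_L ≥ R_th(1/0.0450 − 1) = 7.945 × 21.22 = 169 kΩ.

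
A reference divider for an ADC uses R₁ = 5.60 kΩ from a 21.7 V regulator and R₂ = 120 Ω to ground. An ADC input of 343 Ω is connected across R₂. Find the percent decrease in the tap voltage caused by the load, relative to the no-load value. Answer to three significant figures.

Unloaded V = 21.7 × 120/5720 = 0.4552 V.
Loaded: R₂‖R_L = 88.90 Ω, giving V = 21.7 × 88.90/5689 = 0.3391 V.
Drop = (0.4552 − 0.3391) / 0.4552 = 25.5 %.

25.5 %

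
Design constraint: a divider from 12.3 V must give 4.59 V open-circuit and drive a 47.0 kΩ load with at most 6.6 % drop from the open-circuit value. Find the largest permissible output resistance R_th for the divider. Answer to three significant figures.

Loading drop = R_th/(R_th + R_L) ≤ 0.0660, so R_th ≤ R_L · ε/(1−ε) = 47.0 kΩ × 0.0660/0.9340 = 3.32 kΩ.
(Any R1, R2 with R2/(R1+R2) = 0.373 and R1‖R2 ≤ 3.32 kΩ will meet the spec.)

R_th ≤ 3.32 kΩ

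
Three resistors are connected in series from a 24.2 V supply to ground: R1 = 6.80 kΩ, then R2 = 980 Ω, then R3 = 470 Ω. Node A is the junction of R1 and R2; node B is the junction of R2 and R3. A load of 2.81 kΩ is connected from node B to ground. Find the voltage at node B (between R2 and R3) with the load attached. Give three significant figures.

At node B, R3 is in parallel with the load: R3‖R_L = 402.7 Ω.
Below node A the resistance is R2 + (R3‖R_L) = 1383 Ω, so V_A = 24.2 × 1383/8183 = 4.089 V.
Then V_B = V_A × (R3‖R_L)/(R2 + R3‖R_L) = 4.089 × 402.7/1383 = 1.19 V.

V ≈ 1.19 V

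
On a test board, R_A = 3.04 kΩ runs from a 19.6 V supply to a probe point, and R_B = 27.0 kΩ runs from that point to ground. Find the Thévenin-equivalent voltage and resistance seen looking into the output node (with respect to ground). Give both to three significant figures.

V_th is the open-circuit tap voltage: 19.6 × 27.0/(3.04 + 27.0) = 17.6 V.
With the supply zeroed, R_A and R_B appear in parallel from the tap: R_th = R_A‖R_B = (3.04 × 27.0)/30.04 = 2.73 kΩ.

V_th = 17.6 V, R_th = 2.73 kΩ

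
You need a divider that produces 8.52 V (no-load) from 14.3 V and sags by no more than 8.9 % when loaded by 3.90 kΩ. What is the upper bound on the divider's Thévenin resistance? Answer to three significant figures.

R_th ≤ 381 Ω

Loading drop = R_th/(R_th + R_L) ≤ 0.0890, so R_th ≤ R_L · ε/(1−ε) = 3.90 kΩ × 0.0890/0.9110 = 381 Ω.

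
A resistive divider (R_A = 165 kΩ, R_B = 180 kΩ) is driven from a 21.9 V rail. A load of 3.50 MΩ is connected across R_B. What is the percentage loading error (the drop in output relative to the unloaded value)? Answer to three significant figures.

The divider's output (Thévenin) resistance is R_A‖R_B = 86.09 kΩ.
Fractional drop under load = R_th/(R_th + R_L) = 86.09 / (86.09 + 3500) = 0.02401.
So the output falls by 2.40 %.

2.40 %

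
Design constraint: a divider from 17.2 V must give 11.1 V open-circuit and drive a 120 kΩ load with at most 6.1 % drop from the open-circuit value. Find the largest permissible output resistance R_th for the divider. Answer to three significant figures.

R_th ≤ 7.80 kΩ

Loading drop = R_th/(R_th + R_L) ≤ 0.0610, so R_th ≤ R_L · ε/(1−ε) = 120 kΩ × 0.0610/0.9390 = 7.80 kΩ.
(Any R1, R2 with R2/(R1+R2) = 0.645 and R1‖R2 ≤ 7.80 kΩ will meet the spec.)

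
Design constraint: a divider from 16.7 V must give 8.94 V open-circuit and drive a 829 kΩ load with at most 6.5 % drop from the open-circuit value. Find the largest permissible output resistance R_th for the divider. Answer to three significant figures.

R_th ≤ 57.6 kΩ

Loading drop = R_th/(R_th + R_L) ≤ 0.0650, so R_th ≤ R_L · ε/(1−ε) = 829 kΩ × 0.0650/0.9350 = 57.6 kΩ.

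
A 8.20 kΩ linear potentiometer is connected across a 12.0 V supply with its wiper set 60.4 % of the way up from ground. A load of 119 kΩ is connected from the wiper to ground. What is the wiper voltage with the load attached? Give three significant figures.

The wiper splits the pot into (1−α)R = 3.247 kΩ above and αR = 4.953 kΩ below.
Lower section ‖ load = 4.755 kΩ.
V_wiper = 12.0 × 4.755/(3.247 + 4.755) = 7.13 V.

V ≈ 7.13 V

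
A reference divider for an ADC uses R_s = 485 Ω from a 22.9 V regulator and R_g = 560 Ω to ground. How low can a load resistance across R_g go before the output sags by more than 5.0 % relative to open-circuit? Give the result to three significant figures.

R_L(min) ≈ 4.94 kΩ

Output resistance R_th = R_s‖R_g = (485 × 560)/1045 = 259.9 Ω.
The fractional drop is R_th/(R_th + R_L); requiring this ≤ 0.0500 gives R_L ≥ R_th(1/0.0500 − 1) = 259.9 × 19.00 = 4.94 kΩ.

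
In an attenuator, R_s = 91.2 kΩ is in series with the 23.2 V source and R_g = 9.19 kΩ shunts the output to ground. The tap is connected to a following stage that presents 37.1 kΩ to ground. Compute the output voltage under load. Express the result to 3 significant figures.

V_out ≈ 1.73 V

The load sits in parallel with R_g: R_g‖R_L = (9.19 × 37.1) / (9.19 + 37.1) = 7.366 kΩ.
V_out = 23.2 × 7.366 / (91.2 + 7.366) = 23.2 × 7.366/98.57 = 1.73 V.
(Unloaded it would have been 2.12 V.)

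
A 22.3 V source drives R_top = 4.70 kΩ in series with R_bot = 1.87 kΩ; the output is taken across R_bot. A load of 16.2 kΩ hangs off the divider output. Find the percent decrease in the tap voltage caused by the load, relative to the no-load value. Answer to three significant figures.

The divider's output (Thévenin) resistance is R_top‖R_bot = 1.338 kΩ.
Fractional drop under load = R_th/(R_th + R_L) = 1.338 / (1.338 + 16.2) = 0.07628.
So the output falls by 7.63 %.

7.63 %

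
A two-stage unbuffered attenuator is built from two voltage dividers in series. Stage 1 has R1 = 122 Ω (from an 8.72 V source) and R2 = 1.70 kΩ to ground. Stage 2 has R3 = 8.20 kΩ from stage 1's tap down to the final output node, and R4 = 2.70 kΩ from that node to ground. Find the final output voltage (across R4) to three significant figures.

V_out ≈ 1.99 V

Stage 2 presents R3+R4 = 10900 Ω as a load on stage 1's tap.
Stage 1's lower leg becomes R2‖(R3+R4) = 1471 Ω, so V_mid = 8.72 × 1471/1593 = 8.052 V.
Stage 2 is itself unloaded: V_out = V_mid × R4/(R3+R4) = 8.052 × 2700/10900 = 1.99 V.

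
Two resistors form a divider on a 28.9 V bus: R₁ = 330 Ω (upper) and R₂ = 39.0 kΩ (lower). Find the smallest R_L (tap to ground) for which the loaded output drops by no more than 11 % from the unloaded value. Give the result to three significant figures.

Output resistance R_th = R₁‖R₂ = (330 × 39000)/39330 = 327.2 Ω.
The fractional drop is R_th/(R_th + R_L); requiring this ≤ 0.110 gives R_L ≥ R_th(1/0.110 − 1) = 327.2 × 8.091 = 2.65 kΩ.

R_L(min) ≈ 2.65 kΩ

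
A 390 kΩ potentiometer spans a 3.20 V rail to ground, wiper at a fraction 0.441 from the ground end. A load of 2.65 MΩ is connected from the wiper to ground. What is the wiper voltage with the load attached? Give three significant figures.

The wiper splits the pot into (1−α)R = 218.0 kΩ above and αR = 172.0 kΩ below.
Lower section ‖ load = 161.5 kΩ.
V_wiper = 3.20 × 161.5/(218.0 + 161.5) = 1.36 V.

V ≈ 1.36 V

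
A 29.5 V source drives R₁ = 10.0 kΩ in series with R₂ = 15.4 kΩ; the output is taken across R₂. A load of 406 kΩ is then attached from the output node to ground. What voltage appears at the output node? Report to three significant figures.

The load sits in parallel with R₂: R₂‖R_L = (15.4 × 406) / (15.4 + 406) = 14.84 kΩ.
V_out = 29.5 × 14.84 / (10.0 + 14.84) = 29.5 × 14.84/24.84 = 17.6 V.
(Unloaded it would have been 17.9 V.)

V_out ≈ 17.6 V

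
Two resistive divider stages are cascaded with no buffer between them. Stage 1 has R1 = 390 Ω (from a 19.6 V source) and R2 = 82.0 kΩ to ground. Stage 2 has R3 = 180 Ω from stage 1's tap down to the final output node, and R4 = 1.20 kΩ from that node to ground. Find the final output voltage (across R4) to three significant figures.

Stage 2 presents R3+R4 = 1380 Ω as a load on stage 1's tap.
Stage 1's lower leg becomes R2‖(R3+R4) = 1357 Ω, so V_mid = 19.6 × 1357/1747 = 15.22 V.
Stage 2 is itself unloaded: V_out = V_mid × R4/(R3+R4) = 15.22 × 1200/1380 = 13.2 V.

V_out ≈ 13.2 V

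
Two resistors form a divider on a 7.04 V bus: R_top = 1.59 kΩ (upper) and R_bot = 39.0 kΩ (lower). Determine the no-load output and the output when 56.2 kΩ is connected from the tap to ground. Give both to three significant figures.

Unloaded: 6.76 V; loaded: 6.59 V

Open-circuit: V = 7.04 × 39.0/(1.59 + 39.0) = 6.76 V.
With the load, R_bot becomes R_bot‖R_L = 23.02 kΩ, so V = 7.04 × 23.02/24.61 = 6.59 V.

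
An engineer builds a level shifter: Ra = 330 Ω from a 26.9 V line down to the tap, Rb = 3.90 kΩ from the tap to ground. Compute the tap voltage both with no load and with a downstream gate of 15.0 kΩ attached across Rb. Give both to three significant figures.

Open-circuit: V = 26.9 × 3900/(330 + 3900) = 24.8 V.
With the load, Rb becomes Rb‖R_L = 3095 Ω, so V = 26.9 × 3095/3425 = 24.3 V.

Unloaded: 24.8 V; loaded: 24.3 V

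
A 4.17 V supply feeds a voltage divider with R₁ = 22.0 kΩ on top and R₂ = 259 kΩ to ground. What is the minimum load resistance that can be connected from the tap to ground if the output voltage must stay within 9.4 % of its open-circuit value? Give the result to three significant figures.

Output resistance R_th = R₁‖R₂ = (22.0 × 259)/281.0 = 20.28 kΩ.
The fractional drop is R_th/(R_th + R_L); requiring this ≤ 0.0940 gives R_L ≥ R_th(1/0.0940 − 1) = 20.28 × 9.638 = 195 kΩ.

R_L(min) ≈ 195 kΩ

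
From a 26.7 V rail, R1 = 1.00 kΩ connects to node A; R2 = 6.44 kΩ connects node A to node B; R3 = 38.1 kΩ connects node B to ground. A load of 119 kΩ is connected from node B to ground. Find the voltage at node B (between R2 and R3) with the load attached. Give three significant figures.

At node B, R3 is in parallel with the load: R3‖R_L = 28.86 kΩ.
Below node A the resistance is R2 + (R3‖R_L) = 35.30 kΩ, so V_A = 26.7 × 35.30/36.30 = 25.96 V.
Then V_B = V_A × (R3‖R_L)/(R2 + R3‖R_L) = 25.96 × 28.86/35.30 = 21.2 V.

V ≈ 21.2 V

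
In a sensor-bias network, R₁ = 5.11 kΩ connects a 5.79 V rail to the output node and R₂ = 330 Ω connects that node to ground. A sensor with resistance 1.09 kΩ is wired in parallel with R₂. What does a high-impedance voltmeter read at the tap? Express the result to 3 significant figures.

V_out ≈ 0.273 V

The load sits in parallel with R₂: R₂‖R_L = (330 × 1090) / (330 + 1090) = 253.3 Ω.
V_out = 5.79 × 253.3 / (5110 + 253.3) = 5.79 × 253.3/5363 = 0.273 V.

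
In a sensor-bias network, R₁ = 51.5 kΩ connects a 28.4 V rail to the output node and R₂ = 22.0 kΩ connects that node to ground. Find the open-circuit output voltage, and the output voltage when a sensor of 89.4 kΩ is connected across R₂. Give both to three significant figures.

Open-circuit: V = 28.4 × 22.0/(51.5 + 22.0) = 8.50 V.
With the load, R₂ becomes R₂‖R_L = 17.66 kΩ, so V = 28.4 × 17.66/69.16 = 7.25 V.

Unloaded: 8.50 V; loaded: 7.25 V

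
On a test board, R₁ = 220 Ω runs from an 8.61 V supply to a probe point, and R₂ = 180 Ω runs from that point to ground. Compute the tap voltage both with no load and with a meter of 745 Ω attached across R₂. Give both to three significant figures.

Unloaded: 3.87 V; loaded: 3.42 V

Open-circuit: V = 8.61 × 180/(220 + 180) = 3.87 V.
With the load, R₂ becomes R₂‖R_L = 145.0 Ω, so V = 8.61 × 145.0/365.0 = 3.42 V.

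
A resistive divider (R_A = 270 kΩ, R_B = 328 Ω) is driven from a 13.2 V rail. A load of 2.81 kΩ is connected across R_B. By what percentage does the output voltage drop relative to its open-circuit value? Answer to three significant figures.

10.4 %

The divider's output (Thévenin) resistance is R_A‖R_B = 327.6 Ω.
Fractional drop under load = R_th/(R_th + R_L) = 327.6 / (327.6 + 2810) = 0.1044.
So the output falls by 10.4 %.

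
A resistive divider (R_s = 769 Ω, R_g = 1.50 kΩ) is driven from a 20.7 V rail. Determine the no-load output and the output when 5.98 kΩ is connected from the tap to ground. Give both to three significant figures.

Open-circuit: V = 20.7 × 1500/(769 + 1500) = 13.7 V.
With the load, R_g becomes R_g‖R_L = 1199 Ω, so V = 20.7 × 1199/1968 = 12.6 V.

Unloaded: 13.7 V; loaded: 12.6 V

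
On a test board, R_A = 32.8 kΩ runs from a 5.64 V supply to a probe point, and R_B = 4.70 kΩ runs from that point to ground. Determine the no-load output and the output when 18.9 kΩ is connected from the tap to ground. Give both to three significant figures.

Unloaded: 0.707 V; loaded: 0.581 V

Open-circuit: V = 5.64 × 4.70/(32.8 + 4.70) = 0.707 V.
With the load, R_B becomes R_B‖R_L = 3.764 kΩ, so V = 5.64 × 3.764/36.56 = 0.581 V.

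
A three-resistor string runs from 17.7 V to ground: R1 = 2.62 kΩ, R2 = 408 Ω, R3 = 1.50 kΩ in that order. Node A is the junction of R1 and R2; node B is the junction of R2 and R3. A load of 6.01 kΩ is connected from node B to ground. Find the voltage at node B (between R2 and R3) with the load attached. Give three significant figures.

At node B, R3 is in parallel with the load: R3‖R_L = 1200 Ω.
Below node A the resistance is R2 + (R3‖R_L) = 1608 Ω, so V_A = 17.7 × 1608/4228 = 6.733 V.
Then V_B = V_A × (R3‖R_L)/(R2 + R3‖R_L) = 6.733 × 1200/1608 = 5.02 V.

V ≈ 5.02 V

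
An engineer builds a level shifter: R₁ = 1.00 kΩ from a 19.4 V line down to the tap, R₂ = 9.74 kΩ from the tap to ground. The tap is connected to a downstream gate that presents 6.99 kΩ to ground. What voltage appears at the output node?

V_out ≈ 15.6 V

The load sits in parallel with R₂: R₂‖R_L = (9.74 × 6.99) / (9.74 + 6.99) = 4.069 kΩ.
V_out = 19.4 × 4.069 / (1.00 + 4.069) = 19.4 × 4.069/5.069 = 15.6 V.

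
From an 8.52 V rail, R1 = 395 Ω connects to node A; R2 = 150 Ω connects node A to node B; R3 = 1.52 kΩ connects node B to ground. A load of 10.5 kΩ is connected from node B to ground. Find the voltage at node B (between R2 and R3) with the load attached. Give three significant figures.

V ≈ 6.04 V

At node B, R3 is in parallel with the load: R3‖R_L = 1328 Ω.
Below node A the resistance is R2 + (R3‖R_L) = 1478 Ω, so V_A = 8.52 × 1478/1873 = 6.723 V.
Then V_B = V_A × (R3‖R_L)/(R2 + R3‖R_L) = 6.723 × 1328/1478 = 6.04 V.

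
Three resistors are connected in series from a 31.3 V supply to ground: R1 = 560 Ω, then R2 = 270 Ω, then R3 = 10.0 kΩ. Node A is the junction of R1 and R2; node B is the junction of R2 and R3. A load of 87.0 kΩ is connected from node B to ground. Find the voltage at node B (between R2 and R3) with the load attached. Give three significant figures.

V ≈ 28.6 V

At node B, R3 is in parallel with the load: R3‖R_L = 8969 Ω.
Below node A the resistance is R2 + (R3‖R_L) = 9239 Ω, so V_A = 31.3 × 9239/9799 = 29.51 V.
Then V_B = V_A × (R3‖R_L)/(R2 + R3‖R_L) = 29.51 × 8969/9239 = 28.6 V.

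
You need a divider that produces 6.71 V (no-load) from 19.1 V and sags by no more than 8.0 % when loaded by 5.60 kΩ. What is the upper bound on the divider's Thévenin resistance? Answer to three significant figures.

R_th ≤ 487 Ω

Loading drop = R_th/(R_th + R_L) ≤ 0.0800, so R_th ≤ R_L · ε/(1−ε) = 5.60 kΩ × 0.0800/0.9200 = 487 Ω.
(Any R1, R2 with R2/(R1+R2) = 0.351 and R1‖R2 ≤ 487 Ω will meet the spec.)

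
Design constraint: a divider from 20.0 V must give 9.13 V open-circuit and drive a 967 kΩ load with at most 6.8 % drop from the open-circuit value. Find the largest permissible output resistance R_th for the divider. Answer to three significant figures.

Loading drop = R_th/(R_th + R_L) ≤ 0.0680, so R_th ≤ R_L · ε/(1−ε) = 967 kΩ × 0.0680/0.9320 = 70.6 kΩ.
(Any R1, R2 with R2/(R1+R2) = 0.457 and R1‖R2 ≤ 70.6 kΩ will meet the spec.)

R_th ≤ 70.6 kΩ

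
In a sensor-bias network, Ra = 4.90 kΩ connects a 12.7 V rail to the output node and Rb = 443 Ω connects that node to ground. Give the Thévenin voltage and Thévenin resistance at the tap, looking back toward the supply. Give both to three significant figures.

V_th is the open-circuit tap voltage: 12.7 × 443/(4900 + 443) = 1.05 V.
With the supply zeroed, Ra and Rb appear in parallel from the tap: R_th = Ra‖Rb = (4900 × 443)/5343 = 406 Ω.

V_th = 1.05 V, R_th = 406 Ω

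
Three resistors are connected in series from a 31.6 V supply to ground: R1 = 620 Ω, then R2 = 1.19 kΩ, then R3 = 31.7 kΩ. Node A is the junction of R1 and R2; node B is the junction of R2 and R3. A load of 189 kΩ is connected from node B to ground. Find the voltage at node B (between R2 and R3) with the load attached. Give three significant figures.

At node B, R3 is in parallel with the load: R3‖R_L = 27150 Ω.
Below node A the resistance is R2 + (R3‖R_L) = 28340 Ω, so V_A = 31.6 × 28340/28960 = 30.92 V.
Then V_B = V_A × (R3‖R_L)/(R2 + R3‖R_L) = 30.92 × 27150/28340 = 29.6 V.

V ≈ 29.6 V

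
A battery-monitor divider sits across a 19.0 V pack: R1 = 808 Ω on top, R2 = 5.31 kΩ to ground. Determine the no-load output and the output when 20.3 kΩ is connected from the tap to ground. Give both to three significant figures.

Open-circuit: V = 19.0 × 5310/(808 + 5310) = 16.5 V.
With the load, R2 becomes R2‖R_L = 4209 Ω, so V = 19.0 × 4209/5017 = 15.9 V.

Unloaded: 16.5 V; loaded: 15.9 V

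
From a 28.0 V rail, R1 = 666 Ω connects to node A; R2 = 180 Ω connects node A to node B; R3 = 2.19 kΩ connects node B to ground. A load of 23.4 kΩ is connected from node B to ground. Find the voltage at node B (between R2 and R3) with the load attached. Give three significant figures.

At node B, R3 is in parallel with the load: R3‖R_L = 2003 Ω.
Below node A the resistance is R2 + (R3‖R_L) = 2183 Ω, so V_A = 28.0 × 2183/2849 = 21.45 V.
Then V_B = V_A × (R3‖R_L)/(R2 + R3‖R_L) = 21.45 × 2003/2183 = 19.7 V.

V ≈ 19.7 V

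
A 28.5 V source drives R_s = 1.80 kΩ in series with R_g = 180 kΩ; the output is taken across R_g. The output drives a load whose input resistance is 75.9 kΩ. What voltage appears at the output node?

V_out ≈ 27.6 V

The load sits in parallel with R_g: R_g‖R_L = (180 × 75.9) / (180 + 75.9) = 53.39 kΩ.
V_out = 28.5 × 53.39 / (1.80 + 53.39) = 28.5 × 53.39/55.19 = 27.6 V.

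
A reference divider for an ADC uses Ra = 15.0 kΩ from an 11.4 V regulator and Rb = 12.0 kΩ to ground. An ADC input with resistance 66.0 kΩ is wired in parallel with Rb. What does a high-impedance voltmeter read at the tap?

V_out ≈ 4.60 V

The load sits in parallel with Rb: Rb‖R_L = (12.0 × 66.0) / (12.0 + 66.0) = 10.15 kΩ.
V_out = 11.4 × 10.15 / (15.0 + 10.15) = 11.4 × 10.15/25.15 = 4.60 V.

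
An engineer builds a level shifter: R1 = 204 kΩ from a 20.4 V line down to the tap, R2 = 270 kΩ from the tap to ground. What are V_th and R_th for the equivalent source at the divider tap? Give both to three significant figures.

V_th = 11.6 V, R_th = 116 kΩ

V_th is the open-circuit tap voltage: 20.4 × 270/(204 + 270) = 11.6 V.
With the supply zeroed, R1 and R2 appear in parallel from the tap: R_th = R1‖R2 = (204 × 270)/474.0 = 116 kΩ.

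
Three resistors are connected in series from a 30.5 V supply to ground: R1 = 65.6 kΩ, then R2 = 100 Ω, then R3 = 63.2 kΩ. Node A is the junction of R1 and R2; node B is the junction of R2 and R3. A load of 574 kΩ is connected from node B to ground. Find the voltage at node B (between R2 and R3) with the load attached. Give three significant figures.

At node B, R3 is in parallel with the load: R3‖R_L = 56930 Ω.
Below node A the resistance is R2 + (R3‖R_L) = 57030 Ω, so V_A = 30.5 × 57030/122600 = 14.18 V.
Then V_B = V_A × (R3‖R_L)/(R2 + R3‖R_L) = 14.18 × 56930/57030 = 14.2 V.

V ≈ 14.2 V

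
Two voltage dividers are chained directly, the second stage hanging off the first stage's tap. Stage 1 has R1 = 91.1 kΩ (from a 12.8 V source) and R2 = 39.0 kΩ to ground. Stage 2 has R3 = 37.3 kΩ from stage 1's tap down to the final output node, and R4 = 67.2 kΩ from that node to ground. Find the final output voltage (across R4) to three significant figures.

V_out ≈ 1.96 V

Stage 2 presents R3+R4 = 104.5 kΩ as a load on stage 1's tap.
Stage 1's lower leg becomes R2‖(R3+R4) = 28.40 kΩ, so V_mid = 12.8 × 28.40/119.5 = 3.042 V.
Stage 2 is itself unloaded: V_out = V_mid × R4/(R3+R4) = 3.042 × 67.2/104.5 = 1.96 V.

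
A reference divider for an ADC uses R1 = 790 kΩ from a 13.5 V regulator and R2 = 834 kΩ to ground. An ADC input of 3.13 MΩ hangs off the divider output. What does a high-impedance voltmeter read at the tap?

The load sits in parallel with R2: R2‖R_L = (834 × 3130) / (834 + 3130) = 658.5 kΩ.
V_out = 13.5 × 658.5 / (790 + 658.5) = 13.5 × 658.5/1449 = 6.14 V.

V_out ≈ 6.14 V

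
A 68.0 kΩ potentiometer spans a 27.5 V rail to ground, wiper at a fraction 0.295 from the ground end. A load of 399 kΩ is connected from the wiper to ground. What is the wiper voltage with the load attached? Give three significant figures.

V ≈ 7.83 V

The wiper splits the pot into (1−α)R = 47.94 kΩ above and αR = 20.06 kΩ below.
Lower section ‖ load = 19.10 kΩ.
V_wiper = 27.5 × 19.10/(47.94 + 19.10) = 7.83 V.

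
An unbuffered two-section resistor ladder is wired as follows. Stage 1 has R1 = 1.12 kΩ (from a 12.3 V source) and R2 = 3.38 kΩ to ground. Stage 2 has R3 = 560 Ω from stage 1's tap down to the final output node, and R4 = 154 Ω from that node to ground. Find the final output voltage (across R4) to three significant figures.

Stage 2 presents R3+R4 = 714.0 Ω as a load on stage 1's tap.
Stage 1's lower leg becomes R2‖(R3+R4) = 589.5 Ω, so V_mid = 12.3 × 589.5/1709 = 4.241 V.
Stage 2 is itself unloaded: V_out = V_mid × R4/(R3+R4) = 4.241 × 154/714.0 = 0.915 V.

V_out ≈ 0.915 V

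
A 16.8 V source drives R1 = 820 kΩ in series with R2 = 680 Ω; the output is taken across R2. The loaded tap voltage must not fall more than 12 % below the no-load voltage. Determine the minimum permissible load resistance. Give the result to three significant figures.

R_L(min) ≈ 4.98 kΩ

Output resistance R_th = R1‖R2 = (820000 × 680)/820700 = 679.4 Ω.
The fractional drop is R_th/(R_th + R_L); requiring this ≤ 0.120 gives R_L ≥ R_th(1/0.120 − 1) = 679.4 × 7.333 = 4.98 kΩ.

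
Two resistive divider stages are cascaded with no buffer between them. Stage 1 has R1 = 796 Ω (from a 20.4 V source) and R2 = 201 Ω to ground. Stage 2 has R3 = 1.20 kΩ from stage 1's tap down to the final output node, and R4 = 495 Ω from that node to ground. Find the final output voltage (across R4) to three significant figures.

V_out ≈ 1.10 V

Stage 2 presents R3+R4 = 1695 Ω as a load on stage 1's tap.
Stage 1's lower leg becomes R2‖(R3+R4) = 179.7 Ω, so V_mid = 20.4 × 179.7/975.7 = 3.757 V.
Stage 2 is itself unloaded: V_out = V_mid × R4/(R3+R4) = 3.757 × 495/1695 = 1.10 V.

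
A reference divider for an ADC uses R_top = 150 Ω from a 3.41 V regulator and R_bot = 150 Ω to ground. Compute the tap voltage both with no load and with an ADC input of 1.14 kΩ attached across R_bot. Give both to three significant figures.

Unloaded: 1.71 V; loaded: 1.60 V

Open-circuit: V = 3.41 × 150/(150 + 150) = 1.71 V.
With the load, R_bot becomes R_bot‖R_L = 132.6 Ω, so V = 3.41 × 132.6/282.6 = 1.60 V.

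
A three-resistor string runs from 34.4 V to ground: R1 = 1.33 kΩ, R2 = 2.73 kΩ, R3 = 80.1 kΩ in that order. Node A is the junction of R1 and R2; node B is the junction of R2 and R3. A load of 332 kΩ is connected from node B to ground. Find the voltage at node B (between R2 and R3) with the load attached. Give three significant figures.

V ≈ 32.4 V

At node B, R3 is in parallel with the load: R3‖R_L = 64.53 kΩ.
Below node A the resistance is R2 + (R3‖R_L) = 67.26 kΩ, so V_A = 34.4 × 67.26/68.59 = 33.73 V.
Then V_B = V_A × (R3‖R_L)/(R2 + R3‖R_L) = 33.73 × 64.53/67.26 = 32.4 V.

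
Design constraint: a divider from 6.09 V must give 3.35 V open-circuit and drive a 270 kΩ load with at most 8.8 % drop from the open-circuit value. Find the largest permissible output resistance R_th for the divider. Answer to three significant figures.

R_th ≤ 26.1 kΩ

Loading drop = R_th/(R_th + R_L) ≤ 0.0880, so R_th ≤ R_L · ε/(1−ε) = 270 kΩ × 0.0880/0.9120 = 26.1 kΩ.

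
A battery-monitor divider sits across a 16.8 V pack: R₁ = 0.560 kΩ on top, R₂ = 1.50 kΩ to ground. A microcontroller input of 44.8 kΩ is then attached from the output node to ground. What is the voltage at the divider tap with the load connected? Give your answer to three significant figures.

The load sits in parallel with R₂: R₂‖R_L = (1500 × 44800) / (1500 + 44800) = 1451 Ω.
V_out = 16.8 × 1451 / (560 + 1451) = 16.8 × 1451/2011 = 12.1 V.
(Unloaded it would have been 12.2 V.)

V_out ≈ 12.1 V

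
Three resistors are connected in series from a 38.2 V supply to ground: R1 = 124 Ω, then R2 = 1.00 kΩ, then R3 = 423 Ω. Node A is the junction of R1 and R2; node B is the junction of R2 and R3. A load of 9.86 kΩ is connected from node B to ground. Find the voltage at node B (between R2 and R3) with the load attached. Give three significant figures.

V ≈ 10.1 V

At node B, R3 is in parallel with the load: R3‖R_L = 405.6 Ω.
Below node A the resistance is R2 + (R3‖R_L) = 1406 Ω, so V_A = 38.2 × 1406/1530 = 35.10 V.
Then V_B = V_A × (R3‖R_L)/(R2 + R3‖R_L) = 35.10 × 405.6/1406 = 10.1 V.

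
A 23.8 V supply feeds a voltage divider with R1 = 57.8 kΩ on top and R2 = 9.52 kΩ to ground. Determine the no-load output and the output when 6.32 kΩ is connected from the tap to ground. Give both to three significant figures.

Unloaded: 3.37 V; loaded: 1.47 V

Open-circuit: V = 23.8 × 9.52/(57.8 + 9.52) = 3.37 V.
With the load, R2 becomes R2‖R_L = 3.798 kΩ, so V = 23.8 × 3.798/61.60 = 1.47 V.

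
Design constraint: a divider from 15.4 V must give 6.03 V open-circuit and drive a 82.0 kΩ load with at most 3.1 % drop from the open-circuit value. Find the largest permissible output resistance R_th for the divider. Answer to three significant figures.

Loading drop = R_th/(R_th + R_L) ≤ 0.0310, so R_th ≤ R_L · ε/(1−ε) = 82.0 kΩ × 0.0310/0.9690 = 2.62 kΩ.

R_th ≤ 2.62 kΩ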